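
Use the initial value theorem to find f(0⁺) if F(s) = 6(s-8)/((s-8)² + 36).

f(0⁺) = lim_{s→∞} sF(s) = lim_{s→∞} 6s(s-8)/((s-8)² + 36) = 6

Final answer: 6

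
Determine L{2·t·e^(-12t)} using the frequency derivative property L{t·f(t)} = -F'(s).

L{e^(-12t)} = 1/(s+12). By frequency derivative: L{t·e^(-12t)} = -d/ds[1/(s+12)] = -(-1)/(s+12)² = 1/(s+12)². Then L{2·t·e^(-12t)} = 2·1/(s+12)² = 2/(s+12)²

Final answer: 2/(s+12)²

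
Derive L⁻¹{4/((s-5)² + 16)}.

Form: b/((s-a)² + b²) → e^(at)sin(bt). With a=5, b=4

Final answer: e^(5t)·sin(4t)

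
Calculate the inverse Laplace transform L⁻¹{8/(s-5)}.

L⁻¹{1/(s-a)} = e^(at), so L⁻¹{1/(s-5)} = e^(5t), and L⁻¹{8/(s-5)} = 8·e^(5t)

Final answer: 8·e^(5t)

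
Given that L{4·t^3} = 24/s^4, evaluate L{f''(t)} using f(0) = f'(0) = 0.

L{f''(t)} = s²F(s) - sf(0) - f'(0) = s²·24/s^4 - 0 - 0 = 24/s^2

Final answer: 24/s^2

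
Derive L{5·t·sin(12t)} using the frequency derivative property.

L{sin(12t)} = 12/(s² + 144). By L{t·f(t)} = -F'(s): -d/ds[12/(s² + 144)] = -(12)·(-2s)/(s² + 144)² = 24s/(s² + 144)². Then L{5·t·sin(12t)} = 5·24s/(s² + 144)² = 120s/(s² + 144)²

Final answer: 120s/(s² + 144)²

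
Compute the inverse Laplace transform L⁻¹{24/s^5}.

L⁻¹{n!/s^(n+1)} = t^n with n=4. So L⁻¹{24/s^5} = t^4

Final answer: t^4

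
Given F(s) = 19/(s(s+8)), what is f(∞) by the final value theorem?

f(∞) = lim_{s→0} s·19/(s(s+8)) = lim_{s→0} 19/(s+8) = 19/8 = 19/8

Final answer: 19/8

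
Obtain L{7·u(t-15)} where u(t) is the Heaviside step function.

L{u(t-a)} = e^(-as)/s. Here a=15, so L{u(t-15)} = e^(-15s)/s, and L{7·u(t-15)} = 7·e^(-15s)/s

Final answer: 7·e^(-15s)/s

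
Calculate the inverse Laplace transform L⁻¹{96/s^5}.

L⁻¹{n!/s^(n+1)} = t^n with n=4. So L⁻¹{24/s^5} = t^4, and L⁻¹{96/s^5} = (96/24)·t^4 = 4·t^4

Final answer: 4·t^4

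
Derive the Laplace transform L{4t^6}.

L{4t^6} = 4 · L{t^6} = 4 · 720/s^7 = 2880/s^7

Final answer: 2880/s^7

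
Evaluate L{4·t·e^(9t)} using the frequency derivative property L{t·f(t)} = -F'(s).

L{e^(9t)} = 1/(s-9). By frequency derivative: L{t·e^(9t)} = -d/ds[1/(s-9)] = -(-1)/(s-9)² = 1/(s-9)². Then L{4·t·e^(9t)} = 4·1/(s-9)² = 4/(s-9)²

Final answer: 4/(s-9)²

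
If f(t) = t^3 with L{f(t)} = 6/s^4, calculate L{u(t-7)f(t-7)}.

Time shift theorem: L{u(t-a)f(t-a)} = e^(-as)F(s). Here a=7, F(s) = 6/s^4, so L{u(t-7)f(t-7)} = e^(-7s)·6/s^4

Final answer: e^(-7s)·6/s^4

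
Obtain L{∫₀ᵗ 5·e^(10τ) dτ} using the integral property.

L{∫₀ᵗ f(τ)dτ} = F(s)/s with F(s) = 5/(s-10), so L{∫₀ᵗ 5·e^(10τ) dτ} = 5/(s(s-10))

Final answer: 5/(s(s-10))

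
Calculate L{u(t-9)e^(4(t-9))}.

u(t-a)f(t-a) with f(t)=e^(4t). L{e^(4t)} = 1/(s-4). By time shift: e^(-9s)/(s-4)

Final answer: e^(-9s)/(s-4)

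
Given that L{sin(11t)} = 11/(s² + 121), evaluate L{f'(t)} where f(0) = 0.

L{f'(t)} = s·F(s) - f(0) = s·11/(s² + 121) - 0 = 11s/(s² + 121)

Final answer: 11s/(s² + 121)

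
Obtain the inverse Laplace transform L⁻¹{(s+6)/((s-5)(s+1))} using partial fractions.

Using partial fractions, f(t) = (11e^(5t) - 5e^(-t))/6

Final answer: (11e^(5t) - 5e^(-t))/6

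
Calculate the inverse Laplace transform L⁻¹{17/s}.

L⁻¹{c/s} = c, so L⁻¹{17/s} = 17

Final answer: 17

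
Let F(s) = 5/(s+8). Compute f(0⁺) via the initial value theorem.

f(0⁺) = lim_{s→∞} s·5/(s+8) = lim_{s→∞} 5s/(s+8) = 5

Final answer: 5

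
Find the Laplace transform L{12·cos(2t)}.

L{cos(ωt)} = s/(s² + ω²), so L{cos(2t)} = s/(s² + 4). Then L{12·cos(2t)} = 12·s/(s² + 4) = 12s/(s² + 4)

Final answer: 12s/(s² + 4)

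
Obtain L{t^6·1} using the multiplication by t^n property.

L{1} = 1/s. d^1/ds^1[1/s] = -1/s². d^2/ds^2[1/s] = 2/s^3. d^3/ds^3[1/s] = -6/s^4. d^4/ds^4[1/s] = 24/s^5. d^5/ds^5[1/s] = -120/s^6. d^6/ds^6[1/s] = 720/s^7. So L{t^6} = (-1)^{6}·720/s^7 = 720/s^7

Final answer: 720/s^7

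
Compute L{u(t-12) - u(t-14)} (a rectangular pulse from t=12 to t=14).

L{u(t-a)} = e^(-as)/s. L{u(t-12) - u(t-14)} = (e^(-12s) - e^(-14s))/s

Final answer: (e^(-12s) - e^(-14s))/s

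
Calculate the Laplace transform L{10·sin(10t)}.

L{sin(ωt)} = ω/(s² + ω²), so L{sin(10t)} = 10/(s² + 100). Then L{10·sin(10t)} = 10·10/(s² + 100) = 100/(s² + 100)

Final answer: 100/(s² + 100)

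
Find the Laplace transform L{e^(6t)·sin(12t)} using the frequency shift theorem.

Frequency shift: L{e^(at)f(t)} = F(s-a). L{e^(6t)·sin(12t)} = 12/((s-6)² + 144)

Final answer: 12/((s-6)² + 144)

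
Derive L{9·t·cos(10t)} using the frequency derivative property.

L{cos(10t)} = s/(s² + 100). Derivative: d/ds[s/(s² + 100)] = [(s² + 100) - s·2s]/(s² + 100)² = (100 - s²)/(s² + 100)². So L{t·cos(10t)} = -F'(s) = (s² - 100)/(s² + 100)². Then L{9·t·cos(10t)} = 9·(s² - 100)/(s² + 100)²

Final answer: 9·(s² - 100)/(s² + 100)²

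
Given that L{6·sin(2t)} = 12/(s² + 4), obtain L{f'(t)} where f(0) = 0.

L{f'(t)} = s·F(s) - f(0) = s·12/(s² + 4) - 0 = 12s/(s² + 4)

Final answer: 12s/(s² + 4)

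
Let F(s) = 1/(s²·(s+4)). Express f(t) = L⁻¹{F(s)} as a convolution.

1/(s²·(s+4)) = (1/s^2)·(1/(s+4)) = L{t}·L{e^(-4t)}. So f(t) = t*e^(-4t) = ∫₀ᵗ τ·e^(-4(t-τ)) dτ

Final answer: ∫₀ᵗ τ·e^(-4(t-τ)) dτ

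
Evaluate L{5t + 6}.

L{5t + 6} = 5·L{t} + 6·L{1} = 5/s² + 6/s

Final answer: 5/s² + 6/s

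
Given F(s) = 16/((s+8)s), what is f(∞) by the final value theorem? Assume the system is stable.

f(∞) = lim_{s→0} sF(s) = lim_{s→0} 16/(s+8) = 2

Final answer: 2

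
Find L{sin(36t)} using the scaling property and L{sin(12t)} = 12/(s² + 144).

Using L{f(at)} = (1/a)F(s/a) with a=3: L{sin(36t)} = (1/3) · 12/((s/3)² + 144) = (1/3) · 12·9/(s² + 1296) = 36/(s² + 1296)

Final answer: 36/(s² + 1296)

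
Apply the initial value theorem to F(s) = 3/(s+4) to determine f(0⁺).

f(0⁺) = lim_{s→∞} s·3/(s+4) = lim_{s→∞} 3s/(s+4) = 3

Final answer: 3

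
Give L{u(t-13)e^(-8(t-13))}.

u(t-a)f(t-a) with f(t)=e^(-8t). L{e^(-8t)} = 1/(s+8). By time shift: e^(-13s)/(s+8)

Final answer: e^(-13s)/(s+8)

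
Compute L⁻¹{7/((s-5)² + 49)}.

Form: b/((s-a)² + b²) → e^(at)sin(bt). With a=5, b=7

Final answer: e^(5t)·sin(7t)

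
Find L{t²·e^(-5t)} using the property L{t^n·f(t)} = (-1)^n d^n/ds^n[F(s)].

L{e^(-5t)} = 1/(s+5). d/ds[1/(s+5)] = -1/(s+5)². d²/ds²[1/(s+5)] = 2/(s+5)³. So L{t²·e^(-5t)} = (-1)² · 2/(s+5)³ = 2/(s+5)³

Final answer: 2/(s+5)³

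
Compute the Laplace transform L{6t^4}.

L{6t^4} = 6 · L{t^4} = 6 · 24/s^5 = 144/s^5

Final answer: 144/s^5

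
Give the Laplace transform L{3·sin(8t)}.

L{sin(ωt)} = ω/(s² + ω²), so L{sin(8t)} = 8/(s² + 64). Then L{3·sin(8t)} = 3·8/(s² + 64) = 24/(s² + 64)

Final answer: 24/(s² + 64)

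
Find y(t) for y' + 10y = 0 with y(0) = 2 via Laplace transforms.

L{y'} + 10L{y} = 0. sY - 2 + 10Y = 0. Y(s+10) = 2. Y = 2/(s+10)

Final answer: y(t) = 2e^(-10t)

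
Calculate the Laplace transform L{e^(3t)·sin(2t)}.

L{e^(at)·sin(ωt)} = ω/((s-a)² + ω²), so L{e^(3t)·sin(2t)} = 2/((s-3)² + 4)

Final answer: 2/((s-3)² + 4)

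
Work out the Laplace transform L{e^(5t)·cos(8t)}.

L{e^(at)·cos(ωt)} = (s-a)/((s-a)² + ω²), so L{e^(5t)·cos(8t)} = (s-5)/((s-5)² + 64)

Final answer: (s-5)/((s-5)² + 64)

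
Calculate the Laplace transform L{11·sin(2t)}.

L{sin(ωt)} = ω/(s² + ω²), so L{sin(2t)} = 2/(s² + 4). Then L{11·sin(2t)} = 11·2/(s² + 4) = 22/(s² + 4)

Final answer: 22/(s² + 4)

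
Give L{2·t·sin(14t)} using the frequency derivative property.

L{sin(14t)} = 14/(s² + 196). By L{t·f(t)} = -F'(s): -d/ds[14/(s² + 196)] = -(14)·(-2s)/(s² + 196)² = 28s/(s² + 196)². Then L{2·t·sin(14t)} = 2·28s/(s² + 196)² = 56s/(s² + 196)²

Final answer: 56s/(s² + 196)²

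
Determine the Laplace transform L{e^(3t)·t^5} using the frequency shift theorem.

L{e^(at)·t^n} = n!/(s-a)^(n+1), so L{e^(3t)·t^5} = 120/(s-3)^6

Final answer: 120/(s-3)^6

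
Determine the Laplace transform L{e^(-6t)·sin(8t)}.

L{e^(at)·sin(ωt)} = ω/((s-a)² + ω²), so L{e^(-6t)·sin(8t)} = 8/((s+6)² + 64)

Final answer: 8/((s+6)² + 64)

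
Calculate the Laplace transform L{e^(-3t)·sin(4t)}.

L{e^(at)·sin(ωt)} = ω/((s-a)² + ω²), so L{e^(-3t)·sin(4t)} = 4/((s+3)² + 16)

Final answer: 4/((s+3)² + 16)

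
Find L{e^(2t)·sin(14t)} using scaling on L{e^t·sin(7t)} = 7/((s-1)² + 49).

Scaling with a=2: L{e^(2t)·sin(14t)} = (1/2) · 7/((s/2-1)² + 49). Simplifying: 14/((s-2)² + 196)

Final answer: 14/((s-2)² + 196)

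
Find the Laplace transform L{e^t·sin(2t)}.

L{e^(at)·sin(ωt)} = ω/((s-a)² + ω²), so L{e^t·sin(2t)} = 2/((s-1)² + 4)

Final answer: 2/((s-1)² + 4)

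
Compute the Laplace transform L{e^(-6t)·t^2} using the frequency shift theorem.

L{e^(at)·t^n} = n!/(s-a)^(n+1), so L{e^(-6t)·t^2} = 2/(s+6)^3

Final answer: 2/(s+6)^3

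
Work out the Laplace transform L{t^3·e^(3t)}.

L{t^n·e^(at)} = n!/(s-a)^(n+1), so L{t^3·e^(3t)} = 6/(s-3)^4

Final answer: 6/(s-3)^4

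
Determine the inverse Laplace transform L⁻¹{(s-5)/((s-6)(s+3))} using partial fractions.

Using partial fractions, f(t) = (e^(6t) + 8e^(-3t))/9

Final answer: (e^(6t) + 8e^(-3t))/9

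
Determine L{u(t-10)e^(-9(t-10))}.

u(t-a)f(t-a) with f(t)=e^(-9t). L{e^(-9t)} = 1/(s+9). By time shift: e^(-10s)/(s+9)

Final answer: e^(-10s)/(s+9)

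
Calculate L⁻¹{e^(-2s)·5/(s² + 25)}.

L⁻¹{5/(s² + 25)} = sin(5t). By the time shift theorem, L⁻¹{e^(-as)F(s)} = u(t-a)f(t-a) with a=2, so L⁻¹{e^(-2s)·5/(s² + 25)} = u(t-2)·sin(5(t-2))

Final answer: u(t-2)·sin(5(t-2))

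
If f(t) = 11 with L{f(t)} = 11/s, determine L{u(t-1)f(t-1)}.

Time shift theorem: L{u(t-a)f(t-a)} = e^(-as)F(s). Here a=1, F(s) = 11/s, so L{u(t-1)f(t-1)} = e^(-s)·11/s

Final answer: e^(-s)·11/s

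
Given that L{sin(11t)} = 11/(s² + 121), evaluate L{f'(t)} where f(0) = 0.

L{f'(t)} = s·F(s) - f(0) = s·11/(s² + 121) - 0 = 11s/(s² + 121)

Final answer: 11s/(s² + 121)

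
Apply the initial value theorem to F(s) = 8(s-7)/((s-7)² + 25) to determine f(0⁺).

f(0⁺) = lim_{s→∞} sF(s) = lim_{s→∞} 8s(s-7)/((s-7)² + 25) = 8

Final answer: 8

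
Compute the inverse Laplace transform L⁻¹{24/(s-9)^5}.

L⁻¹{n!/(s-a)^(n+1)} = t^n·e^(at), so L⁻¹{24/(s-9)^5} = t^4·e^(9t)

Final answer: t^4·e^(9t)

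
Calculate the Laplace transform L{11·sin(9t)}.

L{sin(ωt)} = ω/(s² + ω²), so L{sin(9t)} = 9/(s² + 81). Then L{11·sin(9t)} = 11·9/(s² + 81) = 99/(s² + 81)

Final answer: 99/(s² + 81)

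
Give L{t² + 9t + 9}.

L{t² + 9t + 9} = 2/s³ + 9/s² + 9/s = 2/s³ + 9/s² + 9/s

Final answer: 2/s³ + 9/s² + 9/s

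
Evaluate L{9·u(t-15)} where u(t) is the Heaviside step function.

L{u(t-a)} = e^(-as)/s. Here a=15, so L{u(t-15)} = e^(-15s)/s, and L{9·u(t-15)} = 9·e^(-15s)/s

Final answer: 9·e^(-15s)/s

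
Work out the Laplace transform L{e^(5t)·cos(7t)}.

L{e^(at)·cos(ωt)} = (s-a)/((s-a)² + ω²), so L{e^(5t)·cos(7t)} = (s-5)/((s-5)² + 49)

Final answer: (s-5)/((s-5)² + 49)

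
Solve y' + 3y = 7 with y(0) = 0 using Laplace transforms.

sY + 3Y = 7/s. Y = 7/(s(s+3)). Partial fractions: Y = 7/3/s - 7/3/(s+3)

Final answer: y(t) = 7/3(1 - e^(-3t))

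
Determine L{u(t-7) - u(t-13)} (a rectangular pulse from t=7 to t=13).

L{u(t-a)} = e^(-as)/s. L{u(t-7) - u(t-13)} = (e^(-7s) - e^(-13s))/s

Final answer: (e^(-7s) - e^(-13s))/s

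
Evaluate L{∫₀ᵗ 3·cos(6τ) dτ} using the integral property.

L{∫₀ᵗ f(τ)dτ} = F(s)/s with F(s) = 3s/(s² + 36), so the result is (3s/(s² + 36))/s = 3/(s² + 36)

Final answer: 3/(s² + 36)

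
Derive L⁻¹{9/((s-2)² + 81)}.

Form: b/((s-a)² + b²) → e^(at)sin(bt). With a=2, b=9

Final answer: e^(2t)·sin(9t)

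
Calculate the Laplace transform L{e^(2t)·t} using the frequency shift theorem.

L{e^(at)·t^n} = n!/(s-a)^(n+1), so L{e^(2t)·t} = 1/(s-2)^2

Final answer: 1/(s-2)^2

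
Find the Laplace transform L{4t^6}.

L{4t^6} = 4 · L{t^6} = 4 · 720/s^7 = 2880/s^7

Final answer: 2880/s^7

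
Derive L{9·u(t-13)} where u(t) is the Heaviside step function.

L{u(t-a)} = e^(-as)/s. Here a=13, so L{u(t-13)} = e^(-13s)/s, and L{9·u(t-13)} = 9·e^(-13s)/s

Final answer: 9·e^(-13s)/s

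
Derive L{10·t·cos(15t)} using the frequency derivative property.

L{cos(15t)} = s/(s² + 225). Derivative: d/ds[s/(s² + 225)] = [(s² + 225) - s·2s]/(s² + 225)² = (225 - s²)/(s² + 225)². So L{t·cos(15t)} = -F'(s) = (s² - 225)/(s² + 225)². Then L{10·t·cos(15t)} = 10·(s² - 225)/(s² + 225)²

Final answer: 10·(s² - 225)/(s² + 225)²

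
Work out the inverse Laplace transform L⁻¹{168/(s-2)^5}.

L⁻¹{n!/(s-a)^(n+1)} = t^n·e^(at) with n=4, a=2. So L⁻¹{24/(s-2)^5} = t^4·e^(2t), and L⁻¹{168/(s-2)^5} = (168/24)·t^4·e^(2t) = 7·t^4·e^(2t)

Final answer: 7·t^4·e^(2t)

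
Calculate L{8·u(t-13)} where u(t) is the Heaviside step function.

L{u(t-a)} = e^(-as)/s. Here a=13, so L{u(t-13)} = e^(-13s)/s, and L{8·u(t-13)} = 8·e^(-13s)/s

Final answer: 8·e^(-13s)/s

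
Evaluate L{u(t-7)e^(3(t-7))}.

u(t-a)f(t-a) with f(t)=e^(3t). L{e^(3t)} = 1/(s-3). By time shift: e^(-7s)/(s-3)

Final answer: e^(-7s)/(s-3)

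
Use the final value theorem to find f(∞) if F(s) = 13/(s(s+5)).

f(∞) = lim_{s→0} s·13/(s(s+5)) = lim_{s→0} 13/(s+5) = 13/5 = 13/5

Final answer: 13/5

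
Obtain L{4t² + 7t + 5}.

L{4t² + 7t + 5} = 4·2/s³ + 7/s² + 5/s = 8/s³ + 7/s² + 5/s

Final answer: 8/s³ + 7/s² + 5/s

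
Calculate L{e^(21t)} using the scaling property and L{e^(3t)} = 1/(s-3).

Using L{f(at)} = (1/a)F(s/a) with a=7 and f(t) = e^(3t): L{e^(21t)} = (1/7) · 1/((s/7)-3) = (1/7) · 7/(s-21) = 1/(s-21)

Final answer: 1/(s-21)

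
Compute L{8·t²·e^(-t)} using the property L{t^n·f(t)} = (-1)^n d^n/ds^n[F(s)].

L{e^(-t)} = 1/(s+1). d/ds[1/(s+1)] = -1/(s+1)². d²/ds²[1/(s+1)] = 2/(s+1)³. So L{t²·e^(-t)} = (-1)² · 2/(s+1)³ = 2/(s+1)³. Then L{8·t²·e^(-t)} = 8·2/(s+1)³ = 16/(s+1)³

Final answer: 16/(s+1)³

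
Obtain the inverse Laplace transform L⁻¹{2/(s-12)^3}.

L⁻¹{n!/(s-a)^(n+1)} = t^n·e^(at) with n=2, a=12. So L⁻¹{2/(s-12)^3} = t^2·e^(12t)

Final answer: t^2·e^(12t)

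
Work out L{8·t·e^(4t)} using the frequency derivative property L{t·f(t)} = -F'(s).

L{e^(4t)} = 1/(s-4). By frequency derivative: L{t·e^(4t)} = -d/ds[1/(s-4)] = -(-1)/(s-4)² = 1/(s-4)². Then L{8·t·e^(4t)} = 8·1/(s-4)² = 8/(s-4)²

Final answer: 8/(s-4)²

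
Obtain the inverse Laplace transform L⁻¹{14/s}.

L⁻¹{c/s} = c, so L⁻¹{14/s} = 14

Final answer: 14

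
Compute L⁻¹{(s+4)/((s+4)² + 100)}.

Using frequency shift: L⁻¹{(s-a)/((s-a)² + b²)} = e^(at)cos(bt). Here a=-4, b=10

Final answer: e^(-4t)·cos(10t)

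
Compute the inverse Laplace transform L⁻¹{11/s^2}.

L⁻¹{n!/s^(n+1)} = t^n with n=1. So L⁻¹{1/s^2} = t, and L⁻¹{11/s^2} = (11/1)·t = 11·t

Final answer: 11·t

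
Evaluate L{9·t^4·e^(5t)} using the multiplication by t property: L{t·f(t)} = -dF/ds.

Using L{t^n·e^(at)} = n!/(s-a)^(n+1), L{t^4·e^(5t)} = 24/(s-5)^5, so L{9·t^4·e^(5t)} = 9·24/(s-5)^5 = 216/(s-5)^5

Final answer: 216/(s-5)^5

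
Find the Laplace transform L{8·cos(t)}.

L{cos(ωt)} = s/(s² + ω²), so L{cos(t)} = s/(s² + 1). Then L{8·cos(t)} = 8·s/(s² + 1) = 8s/(s² + 1)

Final answer: 8s/(s² + 1)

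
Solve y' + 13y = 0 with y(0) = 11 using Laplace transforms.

L{y'} + 13L{y} = 0. sY - 11 + 13Y = 0. Y(s+13) = 11. Y = 11/(s+13)

Final answer: y(t) = 11e^(-13t)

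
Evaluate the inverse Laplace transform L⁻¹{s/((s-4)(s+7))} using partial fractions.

Using partial fractions, f(t) = (4e^(4t) + 7e^(-7t))/11

Final answer: (4e^(4t) + 7e^(-7t))/11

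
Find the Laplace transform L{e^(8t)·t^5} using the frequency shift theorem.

L{e^(at)·t^n} = n!/(s-a)^(n+1), so L{e^(8t)·t^5} = 120/(s-8)^6

Final answer: 120/(s-8)^6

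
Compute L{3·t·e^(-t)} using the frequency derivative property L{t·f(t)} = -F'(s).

L{e^(-t)} = 1/(s+1). By frequency derivative: L{t·e^(-t)} = -d/ds[1/(s+1)] = -(-1)/(s+1)² = 1/(s+1)². Then L{3·t·e^(-t)} = 3·1/(s+1)² = 3/(s+1)²

Final answer: 3/(s+1)²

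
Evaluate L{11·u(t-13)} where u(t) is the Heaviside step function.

L{u(t-a)} = e^(-as)/s. Here a=13, so L{u(t-13)} = e^(-13s)/s, and L{11·u(t-13)} = 11·e^(-13s)/s

Final answer: 11·e^(-13s)/s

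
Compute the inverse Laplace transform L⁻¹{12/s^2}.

L⁻¹{n!/s^(n+1)} = t^n with n=1. So L⁻¹{1/s^2} = t, and L⁻¹{12/s^2} = (12/1)·t = 12·t

Final answer: 12·t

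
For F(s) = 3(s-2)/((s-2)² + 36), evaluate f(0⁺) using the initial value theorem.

f(0⁺) = lim_{s→∞} sF(s) = lim_{s→∞} 3s(s-2)/((s-2)² + 36) = 3

Final answer: 3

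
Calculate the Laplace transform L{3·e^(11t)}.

L{e^(at)} = 1/(s-a), so L{e^(11t)} = 1/(s-11). Then L{3·e^(11t)} = 3/(s-11)

Final answer: 3/(s-11)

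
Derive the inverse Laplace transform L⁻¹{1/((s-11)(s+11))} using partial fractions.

Decompose: A/(s-11) + B/(s+11). A = 1/22, B = -1/22. f(t) = (e^(11t) - e^(-11t))/22

Final answer: (e^(11t) - e^(-11t))/22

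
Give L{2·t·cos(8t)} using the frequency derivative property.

L{cos(8t)} = s/(s² + 64). Derivative: d/ds[s/(s² + 64)] = [(s² + 64) - s·2s]/(s² + 64)² = (64 - s²)/(s² + 64)². So L{t·cos(8t)} = -F'(s) = (s² - 64)/(s² + 64)². Then L{2·t·cos(8t)} = 2·(s² - 64)/(s² + 64)²

Final answer: 2·(s² - 64)/(s² + 64)²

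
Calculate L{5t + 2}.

L{5t + 2} = 5·L{t} + 2·L{1} = 5/s² + 2/s

Final answer: 5/s² + 2/s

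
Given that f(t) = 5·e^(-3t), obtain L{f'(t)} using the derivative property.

f(0) = 5, F(s) = 5/(s+3). L{f'(t)} = s·F(s) - f(0) = 5s/(s+3) - 5 = (5s - 5(s+3))/(s+3) = -15/(s+3)

Final answer: -15/(s+3)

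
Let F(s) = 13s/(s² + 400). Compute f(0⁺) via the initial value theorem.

f(0⁺) = lim_{s→∞} s·13s/(s² + 400) = lim_{s→∞} 13s²/(s² + 400) = 13

Final answer: 13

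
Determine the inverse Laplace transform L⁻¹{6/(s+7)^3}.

L⁻¹{n!/(s-a)^(n+1)} = t^n·e^(at) with n=2, a=-7. So L⁻¹{2/(s+7)^3} = t^2·e^(-7t), and L⁻¹{6/(s+7)^3} = (6/2)·t^2·e^(-7t) = 3·t^2·e^(-7t)

Final answer: 3·t^2·e^(-7t)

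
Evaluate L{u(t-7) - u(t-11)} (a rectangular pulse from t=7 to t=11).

L{u(t-a)} = e^(-as)/s. L{u(t-7) - u(t-11)} = (e^(-7s) - e^(-11s))/s

Final answer: (e^(-7s) - e^(-11s))/s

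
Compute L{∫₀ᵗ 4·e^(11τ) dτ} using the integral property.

L{∫₀ᵗ f(τ)dτ} = F(s)/s with F(s) = 4/(s-11), so L{∫₀ᵗ 4·e^(11τ) dτ} = 4/(s(s-11))

Final answer: 4/(s(s-11))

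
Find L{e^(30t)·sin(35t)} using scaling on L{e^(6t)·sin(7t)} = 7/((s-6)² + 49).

Scaling with a=5: L{e^(30t)·sin(35t)} = (1/5) · 7/((s/5-6)² + 49). Simplifying: 35/((s-30)² + 1225)

Final answer: 35/((s-30)² + 1225)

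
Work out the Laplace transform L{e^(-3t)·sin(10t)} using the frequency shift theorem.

Frequency shift: L{e^(at)f(t)} = F(s-a). L{e^(-3t)·sin(10t)} = 10/((s+3)² + 100)

Final answer: 10/((s+3)² + 100)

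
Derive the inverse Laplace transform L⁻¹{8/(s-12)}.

L⁻¹{1/(s-a)} = e^(at), so L⁻¹{1/(s-12)} = e^(12t), and L⁻¹{8/(s-12)} = 8·e^(12t)

Final answer: 8·e^(12t)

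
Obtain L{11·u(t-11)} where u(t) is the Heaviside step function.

L{u(t-a)} = e^(-as)/s. Here a=11, so L{u(t-11)} = e^(-11s)/s, and L{11·u(t-11)} = 11·e^(-11s)/s

Final answer: 11·e^(-11s)/s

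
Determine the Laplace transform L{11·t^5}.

L{t^n} = n!/s^(n+1), so L{t^5} = 120/s^6. Then L{11·t^5} = 11·120/s^6 = 1320/s^6

Final answer: 1320/s^6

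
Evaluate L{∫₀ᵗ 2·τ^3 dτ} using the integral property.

L{∫₀ᵗ f(τ)dτ} = F(s)/s with f(t) = 2t^3. F(s) = 12/s^4, so L{∫₀ᵗ 2·τ^3 dτ} = (12/s^4)/s = 12/s^5. (Check: ∫₀ᵗ 2·τ^3 dτ = 2t^4/4.)

Final answer: 12/s^5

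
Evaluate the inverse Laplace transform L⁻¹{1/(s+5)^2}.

L⁻¹{n!/(s-a)^(n+1)} = t^n·e^(at), so L⁻¹{1/(s+5)^2} = t·e^(-5t)

Final answer: t·e^(-5t)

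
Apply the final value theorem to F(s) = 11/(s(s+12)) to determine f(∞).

f(∞) = lim_{s→0} s·11/(s(s+12)) = lim_{s→0} 11/(s+12) = 11/12 = 11/12

Final answer: 11/12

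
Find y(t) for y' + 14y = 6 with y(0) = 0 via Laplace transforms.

sY + 14Y = 6/s. Y = 6/(s(s+14)). Partial fractions: Y = 3/7/s - 3/7/(s+14)

Final answer: y(t) = 3/7(1 - e^(-14t))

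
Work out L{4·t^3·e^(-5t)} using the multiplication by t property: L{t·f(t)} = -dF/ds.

Using L{t^n·e^(at)} = n!/(s-a)^(n+1), L{t^3·e^(-5t)} = 6/(s+5)^4, so L{4·t^3·e^(-5t)} = 4·6/(s+5)^4 = 24/(s+5)^4

Final answer: 24/(s+5)^4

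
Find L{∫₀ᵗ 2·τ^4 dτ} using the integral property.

L{∫₀ᵗ f(τ)dτ} = F(s)/s with f(t) = 2t^4. F(s) = 48/s^5, so L{∫₀ᵗ 2·τ^4 dτ} = (48/s^5)/s = 48/s^6. (Check: ∫₀ᵗ 2·τ^4 dτ = 2t^5/5.)

Final answer: 48/s^6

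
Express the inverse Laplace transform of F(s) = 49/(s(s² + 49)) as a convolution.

49/(s(s² + 49)) = (1/s)·(49/(s² + 49)) = L{1}·L{7·sin(7t)}. So f(t) = 1*(7·sin(7t)) = ∫₀ᵗ 7·sin(7τ) dτ

Final answer: ∫₀ᵗ 7·sin(7τ) dτ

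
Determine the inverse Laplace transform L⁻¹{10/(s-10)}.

L⁻¹{1/(s-a)} = e^(at), so L⁻¹{1/(s-10)} = e^(10t), and L⁻¹{10/(s-10)} = 10·e^(10t)

Final answer: 10·e^(10t)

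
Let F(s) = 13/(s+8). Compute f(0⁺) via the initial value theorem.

f(0⁺) = lim_{s→∞} s·13/(s+8) = lim_{s→∞} 13s/(s+8) = 13

Final answer: 13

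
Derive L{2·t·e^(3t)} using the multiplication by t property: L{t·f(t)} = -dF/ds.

Using L{t^n·e^(at)} = n!/(s-a)^(n+1), L{t·e^(3t)} = 1/(s-3)^2, so L{2·t·e^(3t)} = 2·1/(s-3)^2 = 2/(s-3)^2

Final answer: 2/(s-3)^2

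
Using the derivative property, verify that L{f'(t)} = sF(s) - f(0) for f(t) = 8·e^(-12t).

f'(t) = -96e^(-12t). Direct: L{f'(t)} = -96/(s+12). Property: s·8/(s+12) - 8 = (8s - 8(s+12))/(s+12) = -96/(s+12). ✓

Final answer: -96/(s+12)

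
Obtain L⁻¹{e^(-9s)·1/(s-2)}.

L⁻¹{1/(s-2)} = e^(2t). By the time shift theorem, L⁻¹{e^(-as)F(s)} = u(t-a)f(t-a) with a=9, so L⁻¹{e^(-9s)·1/(s-2)} = u(t-9)·e^(2(t-9))

Final answer: u(t-9)·e^(2(t-9))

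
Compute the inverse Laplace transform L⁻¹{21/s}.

L⁻¹{c/s} = c, so L⁻¹{21/s} = 21

Final answer: 21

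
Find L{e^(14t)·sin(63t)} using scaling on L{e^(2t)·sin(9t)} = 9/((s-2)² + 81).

Scaling with a=7: L{e^(14t)·sin(63t)} = (1/7) · 9/((s/7-2)² + 81). Simplifying: 63/((s-14)² + 3969)

Final answer: 63/((s-14)² + 3969)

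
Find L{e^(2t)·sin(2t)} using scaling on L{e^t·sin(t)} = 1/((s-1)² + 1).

Scaling with a=2: L{e^(2t)·sin(2t)} = (1/2) · 1/((s/2-1)² + 1). Simplifying: 2/((s-2)² + 4)

Final answer: 2/((s-2)² + 4)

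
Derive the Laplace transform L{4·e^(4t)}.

L{e^(at)} = 1/(s-a), so L{e^(4t)} = 1/(s-4). Then L{4·e^(4t)} = 4/(s-4)

Final answer: 4/(s-4)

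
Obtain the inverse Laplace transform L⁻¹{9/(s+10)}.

L⁻¹{1/(s-a)} = e^(at), so L⁻¹{1/(s+10)} = e^(-10t), and L⁻¹{9/(s+10)} = 9·e^(-10t)

Final answer: 9·e^(-10t)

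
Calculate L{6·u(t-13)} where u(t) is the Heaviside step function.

L{u(t-a)} = e^(-as)/s. Here a=13, so L{u(t-13)} = e^(-13s)/s, and L{6·u(t-13)} = 6·e^(-13s)/s

Final answer: 6·e^(-13s)/s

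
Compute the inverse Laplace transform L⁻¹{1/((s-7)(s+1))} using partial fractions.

Decompose: A/(s-7) + B/(s+1). A = 1/8, B = -1/8. f(t) = (e^(7t) - e^(-t))/8

Final answer: (e^(7t) - e^(-t))/8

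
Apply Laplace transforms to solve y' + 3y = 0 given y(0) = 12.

L{y'} + 3L{y} = 0. sY - 12 + 3Y = 0. Y(s+3) = 12. Y = 12/(s+3)

Final answer: y(t) = 12e^(-3t)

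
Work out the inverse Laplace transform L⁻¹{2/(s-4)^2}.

L⁻¹{n!/(s-a)^(n+1)} = t^n·e^(at) with n=1, a=4. So L⁻¹{1/(s-4)^2} = t·e^(4t), and L⁻¹{2/(s-4)^2} = (2/1)·t·e^(4t) = 2·t·e^(4t)

Final answer: 2·t·e^(4t)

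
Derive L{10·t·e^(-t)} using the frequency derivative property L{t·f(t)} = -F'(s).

L{e^(-t)} = 1/(s+1). By frequency derivative: L{t·e^(-t)} = -d/ds[1/(s+1)] = -(-1)/(s+1)² = 1/(s+1)². Then L{10·t·e^(-t)} = 10·1/(s+1)² = 10/(s+1)²

Final answer: 10/(s+1)²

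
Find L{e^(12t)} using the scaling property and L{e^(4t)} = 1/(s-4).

Using L{f(at)} = (1/a)F(s/a) with a=3 and f(t) = e^(4t): L{e^(12t)} = (1/3) · 1/((s/3)-4) = (1/3) · 3/(s-12) = 1/(s-12)

Final answer: 1/(s-12)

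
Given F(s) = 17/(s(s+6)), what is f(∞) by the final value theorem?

f(∞) = lim_{s→0} s·17/(s(s+6)) = lim_{s→0} 17/(s+6) = 17/6 = 17/6

Final answer: 17/6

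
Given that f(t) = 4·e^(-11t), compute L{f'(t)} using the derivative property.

f(0) = 4, F(s) = 4/(s+11). L{f'(t)} = s·F(s) - f(0) = 4s/(s+11) - 4 = (4s - 4(s+11))/(s+11) = -44/(s+11)

Final answer: -44/(s+11)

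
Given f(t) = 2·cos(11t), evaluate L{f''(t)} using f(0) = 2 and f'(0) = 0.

F(s) = 2s/(s² + 121). L{f''(t)} = s²F(s) - sf(0) - f'(0) = 2s³/(s² + 121) - 2s = (2s³ - 2s(s² + 121))/(s² + 121) = -242s/(s² + 121)

Final answer: -242s/(s² + 121)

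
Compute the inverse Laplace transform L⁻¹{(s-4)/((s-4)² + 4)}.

Using frequency shift, L⁻¹{(s-4)/((s-4)² + 4)} = e^(4t)·cos(2t)

Final answer: e^(4t)·cos(2t)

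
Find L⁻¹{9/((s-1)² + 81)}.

Form: b/((s-a)² + b²) → e^(at)sin(bt). With a=1, b=9

Final answer: e^t·sin(9t)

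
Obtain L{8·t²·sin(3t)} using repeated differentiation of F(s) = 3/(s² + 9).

F(s) = 3/(s² + 9). F'(s) = -6s/(s² + 9)². F''(s) = -6(9 - 3s²)/(s² + 9)³ = (18s² - 54)/(s² + 9)³. So L{t²·sin(3t)} = (-1)² F''(s) = (18s² - 54)/(s² + 9)³. Then L{8·t²·sin(3t)} = 8·(18s² - 54)/(s² + 9)³ = (144s² - 432)/(s² + 9)³

Final answer: (144s² - 432)/(s² + 9)³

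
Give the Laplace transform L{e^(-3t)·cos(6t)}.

L{e^(at)·cos(ωt)} = (s-a)/((s-a)² + ω²), so L{e^(-3t)·cos(6t)} = (s+3)/((s+3)² + 36)

Final answer: (s+3)/((s+3)² + 36)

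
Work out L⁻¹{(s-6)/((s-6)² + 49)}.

Using frequency shift: L⁻¹{(s-a)/((s-a)² + b²)} = e^(at)cos(bt). Here a=6, b=7

Final answer: e^(6t)·cos(7t)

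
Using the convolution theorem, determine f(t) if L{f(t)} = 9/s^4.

9/s^4 = (9/s)·(1/s^3) = L{9}·L{t^2/2}. By convolution, f(t) = 9*t^2/2 = ∫₀ᵗ 9·τ^2/2 dτ = 9·t^3/6

Final answer: 9·t^3/6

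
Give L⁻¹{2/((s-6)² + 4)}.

Form: b/((s-a)² + b²) → e^(at)sin(bt). With a=6, b=2

Final answer: e^(6t)·sin(2t)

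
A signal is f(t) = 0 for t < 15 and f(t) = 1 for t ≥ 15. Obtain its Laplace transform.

f(t) = u(t-15). L{u(t-15)} = e^(-15s)/s, so L{f(t)} = e^(-15s)/s

Final answer: e^(-15s)/s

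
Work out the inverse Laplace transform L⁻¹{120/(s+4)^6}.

L⁻¹{n!/(s-a)^(n+1)} = t^n·e^(at), so L⁻¹{120/(s+4)^6} = t^5·e^(-4t)

Final answer: t^5·e^(-4t)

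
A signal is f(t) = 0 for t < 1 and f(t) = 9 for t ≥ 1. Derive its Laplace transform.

f(t) = 9·u(t-1). L{u(t-1)} = e^(-s)/s, so L{f(t)} = 9·e^(-s)/s

Final answer: 9·e^(-s)/s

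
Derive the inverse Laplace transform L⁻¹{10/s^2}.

L⁻¹{n!/s^(n+1)} = t^n with n=1. So L⁻¹{1/s^2} = t, and L⁻¹{10/s^2} = (10/1)·t = 10·t

Final answer: 10·t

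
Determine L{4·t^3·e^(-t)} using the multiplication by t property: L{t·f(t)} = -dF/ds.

Using L{t^n·e^(at)} = n!/(s-a)^(n+1), L{t^3·e^(-t)} = 6/(s+1)^4, so L{4·t^3·e^(-t)} = 4·6/(s+1)^4 = 24/(s+1)^4

Final answer: 24/(s+1)^4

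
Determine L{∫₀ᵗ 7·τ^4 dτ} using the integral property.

L{∫₀ᵗ f(τ)dτ} = F(s)/s with f(t) = 7t^4. F(s) = 168/s^5, so L{∫₀ᵗ 7·τ^4 dτ} = (168/s^5)/s = 168/s^6. (Check: ∫₀ᵗ 7·τ^4 dτ = 7t^5/5.)

Final answer: 168/s^6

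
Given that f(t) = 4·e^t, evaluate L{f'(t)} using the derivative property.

f(0) = 4, F(s) = 4/(s-1). L{f'(t)} = s·F(s) - f(0) = 4s/(s-1) - 4 = (4s - 4(s-1))/(s-1) = 4/(s-1)

Final answer: 4/(s-1)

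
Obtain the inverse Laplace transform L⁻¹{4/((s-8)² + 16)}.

Using frequency shift, L⁻¹{4/((s-8)² + 16)} = e^(8t)·sin(4t)

Final answer: e^(8t)·sin(4t)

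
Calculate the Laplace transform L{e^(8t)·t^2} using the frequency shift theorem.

L{e^(at)·t^n} = n!/(s-a)^(n+1), so L{e^(8t)·t^2} = 2/(s-8)^3

Final answer: 2/(s-8)^3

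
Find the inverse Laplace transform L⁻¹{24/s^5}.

L⁻¹{n!/s^(n+1)} = t^n with n=4. So L⁻¹{24/s^5} = t^4

Final answer: t^4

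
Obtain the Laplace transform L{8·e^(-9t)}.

L{e^(at)} = 1/(s-a), so L{e^(-9t)} = 1/(s+9). Then L{8·e^(-9t)} = 8/(s+9)

Final answer: 8/(s+9)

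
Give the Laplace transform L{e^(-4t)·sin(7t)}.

L{e^(at)·sin(ωt)} = ω/((s-a)² + ω²), so L{e^(-4t)·sin(7t)} = 7/((s+4)² + 49)

Final answer: 7/((s+4)² + 49)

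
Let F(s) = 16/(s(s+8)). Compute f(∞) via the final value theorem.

f(∞) = lim_{s→0} s·16/(s(s+8)) = lim_{s→0} 16/(s+8) = 16/8 = 2

Final answer: 2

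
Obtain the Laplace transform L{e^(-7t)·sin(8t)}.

L{e^(at)·sin(ωt)} = ω/((s-a)² + ω²), so L{e^(-7t)·sin(8t)} = 8/((s+7)² + 64)

Final answer: 8/((s+7)² + 64)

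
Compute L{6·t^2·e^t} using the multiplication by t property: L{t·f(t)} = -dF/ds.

Using L{t^n·e^(at)} = n!/(s-a)^(n+1), L{t^2·e^t} = 2/(s-1)^3, so L{6·t^2·e^t} = 6·2/(s-1)^3 = 12/(s-1)^3

Final answer: 12/(s-1)^3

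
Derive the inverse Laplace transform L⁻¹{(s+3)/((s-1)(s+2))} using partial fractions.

Using partial fractions, f(t) = (4e^t - e^(-2t))/3

Final answer: (4e^t - e^(-2t))/3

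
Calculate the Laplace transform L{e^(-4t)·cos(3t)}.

L{e^(at)·cos(ωt)} = (s-a)/((s-a)² + ω²), so L{e^(-4t)·cos(3t)} = (s+4)/((s+4)² + 9)

Final answer: (s+4)/((s+4)² + 9)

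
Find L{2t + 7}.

L{2t + 7} = 2·L{t} + 7·L{1} = 2/s² + 7/s

Final answer: 2/s² + 7/s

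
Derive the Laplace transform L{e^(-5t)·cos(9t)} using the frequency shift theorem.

Frequency shift: L{e^(at)f(t)} = F(s-a). L{e^(-5t)·cos(9t)} = (s+5)/((s+5)² + 81)

Final answer: (s+5)/((s+5)² + 81)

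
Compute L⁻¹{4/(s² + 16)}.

This is the form c·a/(s² + a²) with a = 4. L⁻¹ = sin(4t)

Final answer: sin(4t)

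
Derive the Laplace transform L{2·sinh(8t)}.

L{sinh(ωt)} = ω/(s² - ω²), so L{sinh(8t)} = 8/(s² - 64). Then L{2·sinh(8t)} = 2·8/(s² - 64) = 16/(s² - 64)

Final answer: 16/(s² - 64)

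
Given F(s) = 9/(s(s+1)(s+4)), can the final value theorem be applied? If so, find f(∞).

Poles of sF(s) = 9/((s+1)(s+4)) are at s = -1 and s = -4, both in the left half-plane. Theorem applies. f(∞) = lim_{s→0} sF(s) = 9/(1·4) = 9/4

Final answer: 9/4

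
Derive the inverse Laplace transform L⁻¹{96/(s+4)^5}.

L⁻¹{n!/(s-a)^(n+1)} = t^n·e^(at) with n=4, a=-4. So L⁻¹{24/(s+4)^5} = t^4·e^(-4t), and L⁻¹{96/(s+4)^5} = (96/24)·t^4·e^(-4t) = 4·t^4·e^(-4t)

Final answer: 4·t^4·e^(-4t)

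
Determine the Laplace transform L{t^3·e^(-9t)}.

L{t^n·e^(at)} = n!/(s-a)^(n+1), so L{t^3·e^(-9t)} = 6/(s+9)^4

Final answer: 6/(s+9)^4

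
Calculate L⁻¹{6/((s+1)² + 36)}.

Form: b/((s-a)² + b²) → e^(at)sin(bt). With a=-1, b=6

Final answer: e^(-t)·sin(6t)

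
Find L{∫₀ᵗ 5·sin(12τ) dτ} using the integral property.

L{∫₀ᵗ f(τ)dτ} = F(s)/s with F(s) = 60/(s² + 144), so the result is (60/(s² + 144))/s = 60/(s(s² + 144))

Final answer: 60/(s(s² + 144))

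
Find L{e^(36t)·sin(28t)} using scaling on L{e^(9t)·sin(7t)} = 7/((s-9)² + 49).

Scaling with a=4: L{e^(36t)·sin(28t)} = (1/4) · 7/((s/4-9)² + 49). Simplifying: 28/((s-36)² + 784)

Final answer: 28/((s-36)² + 784)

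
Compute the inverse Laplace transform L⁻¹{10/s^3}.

L⁻¹{n!/s^(n+1)} = t^n with n=2. So L⁻¹{2/s^3} = t^2, and L⁻¹{10/s^3} = (10/2)·t^2 = 5·t^2

Final answer: 5·t^2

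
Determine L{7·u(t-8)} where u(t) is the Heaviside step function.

L{u(t-a)} = e^(-as)/s. Here a=8, so L{u(t-8)} = e^(-8s)/s, and L{7·u(t-8)} = 7·e^(-8s)/s

Final answer: 7·e^(-8s)/s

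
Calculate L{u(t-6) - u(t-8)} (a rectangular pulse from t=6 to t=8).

L{u(t-a)} = e^(-as)/s. L{u(t-6) - u(t-8)} = (e^(-6s) - e^(-8s))/s

Final answer: (e^(-6s) - e^(-8s))/s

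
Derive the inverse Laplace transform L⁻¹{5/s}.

L⁻¹{c/s} = c, so L⁻¹{5/s} = 5

Final answer: 5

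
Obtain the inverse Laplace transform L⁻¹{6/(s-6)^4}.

L⁻¹{n!/(s-a)^(n+1)} = t^n·e^(at), so L⁻¹{6/(s-6)^4} = t^3·e^(6t)

Final answer: t^3·e^(6t)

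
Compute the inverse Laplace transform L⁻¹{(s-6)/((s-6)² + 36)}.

Using frequency shift, L⁻¹{(s-6)/((s-6)² + 36)} = e^(6t)·cos(6t)

Final answer: e^(6t)·cos(6t)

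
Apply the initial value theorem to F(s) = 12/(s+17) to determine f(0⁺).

f(0⁺) = lim_{s→∞} s·12/(s+17) = lim_{s→∞} 12s/(s+17) = 12

Final answer: 12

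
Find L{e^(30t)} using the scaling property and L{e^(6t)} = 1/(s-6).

Using L{f(at)} = (1/a)F(s/a) with a=5 and f(t) = e^(6t): L{e^(30t)} = (1/5) · 1/((s/5)-6) = (1/5) · 5/(s-30) = 1/(s-30)

Final answer: 1/(s-30)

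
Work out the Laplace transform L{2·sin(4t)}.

L{sin(ωt)} = ω/(s² + ω²), so L{sin(4t)} = 4/(s² + 16). Then L{2·sin(4t)} = 2·4/(s² + 16) = 8/(s² + 16)

Final answer: 8/(s² + 16)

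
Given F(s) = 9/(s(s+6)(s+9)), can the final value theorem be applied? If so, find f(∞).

Poles of sF(s) = 9/((s+6)(s+9)) are at s = -6 and s = -9, both in the left half-plane. Theorem applies. f(∞) = lim_{s→0} sF(s) = 9/(6·9) = 1/6

Final answer: 1/6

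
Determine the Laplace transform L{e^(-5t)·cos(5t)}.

L{e^(at)·cos(ωt)} = (s-a)/((s-a)² + ω²), so L{e^(-5t)·cos(5t)} = (s+5)/((s+5)² + 25)

Final answer: (s+5)/((s+5)² + 25)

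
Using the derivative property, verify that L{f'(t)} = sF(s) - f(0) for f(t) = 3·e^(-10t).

f'(t) = -30e^(-10t). Direct: L{f'(t)} = -30/(s+10). Property: s·3/(s+10) - 3 = (3s - 3(s+10))/(s+10) = -30/(s+10). ✓

Final answer: -30/(s+10)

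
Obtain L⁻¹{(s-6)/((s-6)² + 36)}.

Using frequency shift: L⁻¹{(s-a)/((s-a)² + b²)} = e^(at)cos(bt). Here a=6, b=6

Final answer: e^(6t)·cos(6t)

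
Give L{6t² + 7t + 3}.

L{6t² + 7t + 3} = 6·2/s³ + 7/s² + 3/s = 12/s³ + 7/s² + 3/s

Final answer: 12/s³ + 7/s² + 3/s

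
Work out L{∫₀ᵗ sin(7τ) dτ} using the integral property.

L{∫₀ᵗ f(τ)dτ} = F(s)/s with F(s) = 7/(s² + 49), so the result is (7/(s² + 49))/s = 7/(s(s² + 49))

Final answer: 7/(s(s² + 49))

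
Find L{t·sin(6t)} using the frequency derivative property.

L{sin(6t)} = 6/(s² + 36). By L{t·f(t)} = -F'(s): -d/ds[6/(s² + 36)] = -(6)·(-2s)/(s² + 36)² = 12s/(s² + 36)²

Final answer: 12s/(s² + 36)²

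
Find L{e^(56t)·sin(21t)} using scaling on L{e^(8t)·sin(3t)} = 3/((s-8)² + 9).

Scaling with a=7: L{e^(56t)·sin(21t)} = (1/7) · 3/((s/7-8)² + 9). Simplifying: 21/((s-56)² + 441)

Final answer: 21/((s-56)² + 441)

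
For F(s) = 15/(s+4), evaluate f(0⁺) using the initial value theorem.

f(0⁺) = lim_{s→∞} s·15/(s+4) = lim_{s→∞} 15s/(s+4) = 15

Final answer: 15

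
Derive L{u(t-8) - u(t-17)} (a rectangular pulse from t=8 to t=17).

L{u(t-a)} = e^(-as)/s. L{u(t-8) - u(t-17)} = (e^(-8s) - e^(-17s))/s

Final answer: (e^(-8s) - e^(-17s))/s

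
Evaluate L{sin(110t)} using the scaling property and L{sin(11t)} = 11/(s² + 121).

Using L{f(at)} = (1/a)F(s/a) with a=10: L{sin(110t)} = (1/10) · 11/((s/10)² + 121) = (1/10) · 11·100/(s² + 12100) = 110/(s² + 12100)

Final answer: 110/(s² + 12100)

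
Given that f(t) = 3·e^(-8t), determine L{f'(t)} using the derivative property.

f(0) = 3, F(s) = 3/(s+8). L{f'(t)} = s·F(s) - f(0) = 3s/(s+8) - 3 = (3s - 3(s+8))/(s+8) = -24/(s+8)

Final answer: -24/(s+8)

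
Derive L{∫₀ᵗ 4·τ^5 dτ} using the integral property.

L{∫₀ᵗ f(τ)dτ} = F(s)/s with f(t) = 4t^5. F(s) = 480/s^6, so L{∫₀ᵗ 4·τ^5 dτ} = (480/s^6)/s = 480/s^7. (Check: ∫₀ᵗ 4·τ^5 dτ = 4t^6/6.)

Final answer: 480/s^7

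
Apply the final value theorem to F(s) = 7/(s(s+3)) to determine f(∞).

f(∞) = lim_{s→0} s·7/(s(s+3)) = lim_{s→0} 7/(s+3) = 7/3 = 7/3

Final answer: 7/3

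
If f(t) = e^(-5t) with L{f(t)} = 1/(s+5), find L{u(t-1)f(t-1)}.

Time shift theorem: L{u(t-a)f(t-a)} = e^(-as)F(s). Here a=1, F(s) = 1/(s+5), so L{u(t-1)f(t-1)} = e^(-s)·1/(s+5)

Final answer: e^(-s)·1/(s+5)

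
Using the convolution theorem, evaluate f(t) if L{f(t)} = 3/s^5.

3/s^5 = (3/s)·(1/s^4) = L{3}·L{t^3/6}. By convolution, f(t) = 3*t^3/6 = ∫₀ᵗ 3·τ^3/6 dτ = 3·t^4/24

Final answer: 3·t^4/24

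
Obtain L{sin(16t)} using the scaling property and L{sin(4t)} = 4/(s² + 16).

Using L{f(at)} = (1/a)F(s/a) with a=4: L{sin(16t)} = (1/4) · 4/((s/4)² + 16) = (1/4) · 4·16/(s² + 256) = 16/(s² + 256)

Final answer: 16/(s² + 256)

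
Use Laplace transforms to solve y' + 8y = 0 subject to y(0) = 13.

L{y'} + 8L{y} = 0. sY - 13 + 8Y = 0. Y(s+8) = 13. Y = 13/(s+8)

Final answer: y(t) = 13e^(-8t)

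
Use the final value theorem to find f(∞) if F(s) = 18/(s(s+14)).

f(∞) = lim_{s→0} s·18/(s(s+14)) = lim_{s→0} 18/(s+14) = 18/14 = 9/7

Final answer: 9/7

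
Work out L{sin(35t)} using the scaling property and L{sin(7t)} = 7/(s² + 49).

Using L{f(at)} = (1/a)F(s/a) with a=5: L{sin(35t)} = (1/5) · 7/((s/5)² + 49) = (1/5) · 7·25/(s² + 1225) = 35/(s² + 1225)

Final answer: 35/(s² + 1225)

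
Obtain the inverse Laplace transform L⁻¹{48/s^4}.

L⁻¹{n!/s^(n+1)} = t^n with n=3. So L⁻¹{6/s^4} = t^3, and L⁻¹{48/s^4} = (48/6)·t^3 = 8·t^3

Final answer: 8·t^3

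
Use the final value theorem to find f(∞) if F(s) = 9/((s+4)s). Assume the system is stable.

f(∞) = lim_{s→0} sF(s) = lim_{s→0} 9/(s+4) = 9/4

Final answer: 9/4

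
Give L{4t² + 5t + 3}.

L{4t² + 5t + 3} = 4·2/s³ + 5/s² + 3/s = 8/s³ + 5/s² + 3/s

Final answer: 8/s³ + 5/s² + 3/s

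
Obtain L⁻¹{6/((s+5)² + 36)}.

Form: b/((s-a)² + b²) → e^(at)sin(bt). With a=-5, b=6

Final answer: e^(-5t)·sin(6t)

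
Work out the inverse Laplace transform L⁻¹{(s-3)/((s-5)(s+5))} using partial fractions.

Using partial fractions, f(t) = (2e^(5t) + 8e^(-5t))/10

Final answer: (2e^(5t) + 8e^(-5t))/10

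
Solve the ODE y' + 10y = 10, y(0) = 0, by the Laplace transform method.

sY + 10Y = 10/s. Y = 10/(s(s+10)). Partial fractions: Y = 1/s - 1/(s+10)

Final answer: y(t) = (1 - e^(-10t))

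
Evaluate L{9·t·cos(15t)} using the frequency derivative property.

L{cos(15t)} = s/(s² + 225). Derivative: d/ds[s/(s² + 225)] = [(s² + 225) - s·2s]/(s² + 225)² = (225 - s²)/(s² + 225)². So L{t·cos(15t)} = -F'(s) = (s² - 225)/(s² + 225)². Then L{9·t·cos(15t)} = 9·(s² - 225)/(s² + 225)²

Final answer: 9·(s² - 225)/(s² + 225)²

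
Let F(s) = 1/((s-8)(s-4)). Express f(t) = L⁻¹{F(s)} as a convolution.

1/((s-8)(s-4)) = (1/(s-8))·(1/(s-4)) = L{e^(8t)}·L{e^(4t)}. So f(t) = e^(8t)*e^(4t) = ∫₀ᵗ e^(8τ)·e^(4(t-τ)) dτ

Final answer: ∫₀ᵗ e^(8τ)·e^(4(t-τ)) dτ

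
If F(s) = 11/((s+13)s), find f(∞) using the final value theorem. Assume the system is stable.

f(∞) = lim_{s→0} sF(s) = lim_{s→0} 11/(s+13) = 11/13

Final answer: 11/13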